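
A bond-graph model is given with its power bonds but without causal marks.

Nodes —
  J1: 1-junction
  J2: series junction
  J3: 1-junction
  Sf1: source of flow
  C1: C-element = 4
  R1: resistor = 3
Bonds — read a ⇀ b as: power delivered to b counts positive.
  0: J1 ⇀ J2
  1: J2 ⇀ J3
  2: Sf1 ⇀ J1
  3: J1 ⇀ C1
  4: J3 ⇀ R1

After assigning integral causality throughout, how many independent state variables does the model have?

1  (C1 all integral)

bond 2 stroke at Sf1  (source Sf1 imposes f)
bond 0 stroke at J1  (J1: bond 2 brought flow, rest push out)
bond 3 stroke at J1  (common-f at J1 fixed by 2)
bond 1 stroke at J2  (common-f at J2 fixed by 0)
bond 4 stroke at J3  (J3 flow already set via bond 1)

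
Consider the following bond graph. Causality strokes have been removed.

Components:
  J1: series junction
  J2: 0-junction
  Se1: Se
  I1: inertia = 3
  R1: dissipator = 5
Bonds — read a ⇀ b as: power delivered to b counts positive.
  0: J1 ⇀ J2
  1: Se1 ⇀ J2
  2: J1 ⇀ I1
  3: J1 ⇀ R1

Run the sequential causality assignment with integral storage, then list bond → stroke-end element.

b1 stroke→J2  (Se1 fixes effort; stroke away)
b0 stroke→J1  (J2 effort already set via bond 1)
b2 stroke→I1  (I1: I, integral causality)
b3 stroke→J1  (J1 flow already set via bond 2)

bond 0 |J1
bond 1 |J2
bond 2 |I1
bond 3 |J1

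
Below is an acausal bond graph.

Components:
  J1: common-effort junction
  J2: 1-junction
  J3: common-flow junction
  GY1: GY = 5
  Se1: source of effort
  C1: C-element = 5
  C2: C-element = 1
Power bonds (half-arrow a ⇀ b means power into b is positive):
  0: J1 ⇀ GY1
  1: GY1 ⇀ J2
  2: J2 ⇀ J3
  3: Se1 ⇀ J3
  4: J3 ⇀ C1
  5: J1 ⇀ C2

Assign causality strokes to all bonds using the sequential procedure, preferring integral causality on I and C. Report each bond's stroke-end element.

β3 →J3  (source Se1 imposes e)
β4 →J3  (prefer integral on C1)
β2 →J2  (only one flow-in slot at J3)
β1 →GY1  (J2: last free bond brings flow in)
β0 →GY1  (GY GY1: same side as bond 1)
β5 →J1  (J1 needs exactly one e-in)

#0 stroke at GY1
#1 stroke at GY1
#2 stroke at J2
#3 stroke at J3
#4 stroke at J3
#5 stroke at J1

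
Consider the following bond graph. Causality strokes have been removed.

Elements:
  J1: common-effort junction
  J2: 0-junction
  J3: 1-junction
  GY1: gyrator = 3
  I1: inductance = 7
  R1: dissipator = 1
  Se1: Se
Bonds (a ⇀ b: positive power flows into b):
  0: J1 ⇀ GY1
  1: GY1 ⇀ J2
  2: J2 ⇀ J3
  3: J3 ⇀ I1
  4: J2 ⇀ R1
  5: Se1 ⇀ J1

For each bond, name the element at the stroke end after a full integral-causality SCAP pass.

bond 5 stroke at J1  (Se1 (Se) sets effort on bond)
bond 0 stroke at GY1  (J1: bond 5 brought effort, rest push out)
bond 1 stroke at GY1  (GY1: gyrator matches bond 0)
bond 3 stroke at I1  (I1: I, integral causality)
bond 2 stroke at J3  (J3 flow already set via bond 3)
bond 4 stroke at J2  (J2: last free bond brings effort in)

b0 stroke→GY1
b1 stroke→GY1
b2 stroke→J3
b3 stroke→I1
b4 stroke→J2
b5 stroke→J1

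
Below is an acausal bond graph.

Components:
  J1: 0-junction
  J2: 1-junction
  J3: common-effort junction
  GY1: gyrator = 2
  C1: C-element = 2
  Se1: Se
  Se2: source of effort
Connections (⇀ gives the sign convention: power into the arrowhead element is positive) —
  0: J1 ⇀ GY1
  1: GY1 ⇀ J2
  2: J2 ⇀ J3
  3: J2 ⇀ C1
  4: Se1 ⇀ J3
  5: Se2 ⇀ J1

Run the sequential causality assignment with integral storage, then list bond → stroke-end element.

b4 stroke at J3  (Se1 fixes effort; stroke away)
b5 stroke at J1  (Se2: effort source, stroke at far end)
b0 stroke at GY1  (common-e at J1 fixed by 5)
b2 stroke at J2  (common-e at J3 fixed by 4)
b1 stroke at GY1  (GY1 both-in/both-out from 0)
b3 stroke at J2  (J2: bond 1 brought flow, rest push out)

#0 stroke→GY1
#1 stroke→GY1
#2 stroke→J2
#3 stroke→J2
#4 stroke→J3
#5 stroke→J1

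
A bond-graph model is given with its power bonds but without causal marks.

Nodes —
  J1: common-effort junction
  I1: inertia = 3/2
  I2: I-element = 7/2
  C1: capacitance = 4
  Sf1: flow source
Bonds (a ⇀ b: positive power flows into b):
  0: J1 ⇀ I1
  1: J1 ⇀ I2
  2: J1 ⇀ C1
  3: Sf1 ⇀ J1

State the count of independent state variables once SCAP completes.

bond 3 |Sf1  (Sf1: flow source, stroke at near end)
bond 0 |I1  (prefer integral on I1)
bond 1 |I2  (I2: I, integral causality)
bond 2 |J1  (J1 needs exactly one e-in)

3  (C1, I1, I2 all integral)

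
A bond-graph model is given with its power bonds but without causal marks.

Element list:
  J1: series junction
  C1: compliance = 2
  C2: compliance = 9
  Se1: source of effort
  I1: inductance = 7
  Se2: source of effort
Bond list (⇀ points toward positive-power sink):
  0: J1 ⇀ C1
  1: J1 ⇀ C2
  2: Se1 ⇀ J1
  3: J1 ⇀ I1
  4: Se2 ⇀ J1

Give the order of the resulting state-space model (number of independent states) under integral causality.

3  (C1, C2, I1 all integral)

bond 2 stroke→J1  (Se1: effort source, stroke at far end)
bond 4 stroke→J1  (Se2: effort source, stroke at far end)
bond 0 stroke→J1  (C1: C, integral causality)
bond 1 stroke→J1  (C2 integral (e out))
bond 3 stroke→I1  (J1: last free bond brings flow in)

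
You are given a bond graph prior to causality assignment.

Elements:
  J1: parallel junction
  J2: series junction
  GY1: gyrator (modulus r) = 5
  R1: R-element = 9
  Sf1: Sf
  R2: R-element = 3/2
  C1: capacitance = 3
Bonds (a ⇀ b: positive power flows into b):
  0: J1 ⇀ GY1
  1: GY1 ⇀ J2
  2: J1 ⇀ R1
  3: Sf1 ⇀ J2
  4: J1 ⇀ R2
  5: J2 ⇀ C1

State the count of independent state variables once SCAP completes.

bond 3 stroke→Sf1  (Sf1 (Sf) sets flow on bond)
bond 1 stroke→J2  (J2 flow already set via bond 3)
bond 5 stroke→J2  (J2 flow already set via bond 3)
bond 0 stroke→J1  (GY1 both-in/both-out from 1)
bond 2 stroke→R1  (J1 effort already set via bond 0)
bond 4 stroke→R2  (common-e at J1 fixed by 0)

1  (C1 all integral)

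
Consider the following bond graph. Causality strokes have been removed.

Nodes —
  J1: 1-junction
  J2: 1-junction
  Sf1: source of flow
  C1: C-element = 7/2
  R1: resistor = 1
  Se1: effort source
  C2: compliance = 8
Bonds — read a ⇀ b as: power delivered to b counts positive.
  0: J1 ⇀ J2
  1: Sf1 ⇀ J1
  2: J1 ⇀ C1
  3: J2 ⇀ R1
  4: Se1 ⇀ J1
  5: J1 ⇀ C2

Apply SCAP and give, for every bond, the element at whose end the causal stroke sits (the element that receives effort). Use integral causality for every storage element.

b0 →J1
b1 →Sf1
b2 →J1
b3 →J2
b4 →J1
b5 →J1

bond 1 |Sf1  (source Sf1 imposes f)
bond 4 |J1  (Se1 fixes effort; stroke away)
bond 0 |J1  (1-jn J1 has f-setter on 1)
bond 2 |J1  (J1 flow already set via bond 1)
bond 5 |J1  (common-f at J1 fixed by 1)
bond 3 |J2  (J2: bond 0 brought flow, rest push out)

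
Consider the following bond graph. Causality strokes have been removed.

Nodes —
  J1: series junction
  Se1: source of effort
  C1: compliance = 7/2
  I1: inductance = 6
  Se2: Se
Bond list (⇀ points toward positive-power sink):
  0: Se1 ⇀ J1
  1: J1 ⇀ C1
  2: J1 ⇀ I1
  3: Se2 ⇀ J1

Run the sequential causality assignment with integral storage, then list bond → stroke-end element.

bond 0 stroke→J1  (Se1: effort source, stroke at far end)
bond 3 stroke→J1  (source Se2 imposes e)
bond 1 stroke→J1  (prefer integral on C1)
bond 2 stroke→I1  (only one flow-in slot at J1)

b0 →J1
b1 →J1
b2 →I1
b3 →J1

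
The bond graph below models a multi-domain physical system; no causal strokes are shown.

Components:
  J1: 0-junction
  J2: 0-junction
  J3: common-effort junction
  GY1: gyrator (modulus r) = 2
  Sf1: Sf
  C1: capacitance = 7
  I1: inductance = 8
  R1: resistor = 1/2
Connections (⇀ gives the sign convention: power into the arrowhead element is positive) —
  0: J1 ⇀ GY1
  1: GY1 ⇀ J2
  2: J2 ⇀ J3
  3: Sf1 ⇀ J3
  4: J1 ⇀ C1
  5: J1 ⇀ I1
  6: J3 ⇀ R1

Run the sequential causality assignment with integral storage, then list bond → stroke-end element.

bond 0 →GY1
bond 1 →GY1
bond 2 →J2
bond 3 →Sf1
bond 4 →J1
bond 5 →I1
bond 6 →J3

bond 3 →Sf1  (Sf1 fixes flow; stroke at Sf1)
bond 4 →J1  (C1 outputs effort q/C1)
bond 0 →GY1  (J1 effort already set via bond 4)
bond 5 →I1  (J1: bond 4 brought effort, rest push out)
bond 1 →GY1  (GY1: gyrator matches bond 0)
bond 2 →J2  (closing 0-jn rule on J2)
bond 6 →J3  (J3: last free bond brings effort in)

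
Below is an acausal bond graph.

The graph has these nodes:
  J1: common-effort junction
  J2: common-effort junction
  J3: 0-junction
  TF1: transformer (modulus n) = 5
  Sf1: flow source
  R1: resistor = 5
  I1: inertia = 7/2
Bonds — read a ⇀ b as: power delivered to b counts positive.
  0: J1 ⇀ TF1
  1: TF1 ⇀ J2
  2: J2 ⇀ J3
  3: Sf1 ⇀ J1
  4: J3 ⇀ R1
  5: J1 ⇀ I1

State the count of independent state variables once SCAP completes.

1  (I1 all integral)

b3 |Sf1  (source Sf1 imposes f)
b5 |I1  (I1 integral (f out))
b0 |J1  (J1: last free bond brings effort in)
b1 |TF1  (TF TF1: opposite of bond 0)
b2 |J2  (J2 needs exactly one e-in)
b4 |J3  (closing 0-jn rule on J3)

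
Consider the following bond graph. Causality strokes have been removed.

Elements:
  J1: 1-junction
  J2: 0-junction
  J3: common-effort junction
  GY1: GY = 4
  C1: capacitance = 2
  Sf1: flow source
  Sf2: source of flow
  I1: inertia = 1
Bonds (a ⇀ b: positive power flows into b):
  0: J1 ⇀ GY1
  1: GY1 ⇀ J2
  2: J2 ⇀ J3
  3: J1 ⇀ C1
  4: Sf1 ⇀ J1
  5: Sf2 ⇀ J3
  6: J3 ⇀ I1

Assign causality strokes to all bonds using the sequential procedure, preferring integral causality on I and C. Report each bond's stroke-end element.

#4 stroke→Sf1  (Sf1: flow source, stroke at near end)
#5 stroke→Sf2  (Sf2 (Sf) sets flow on bond)
#0 stroke→J1  (J1 flow already set via bond 4)
#3 stroke→J1  (J1 flow already set via bond 4)
#1 stroke→J2  (GY1 both-in/both-out from 0)
#2 stroke→J3  (common-e at J2 fixed by 1)
#6 stroke→I1  (0-jn J3 has e-setter on 2)

b0 →J1
b1 →J2
b2 →J3
b3 →J1
b4 →Sf1
b5 →Sf2
b6 →I1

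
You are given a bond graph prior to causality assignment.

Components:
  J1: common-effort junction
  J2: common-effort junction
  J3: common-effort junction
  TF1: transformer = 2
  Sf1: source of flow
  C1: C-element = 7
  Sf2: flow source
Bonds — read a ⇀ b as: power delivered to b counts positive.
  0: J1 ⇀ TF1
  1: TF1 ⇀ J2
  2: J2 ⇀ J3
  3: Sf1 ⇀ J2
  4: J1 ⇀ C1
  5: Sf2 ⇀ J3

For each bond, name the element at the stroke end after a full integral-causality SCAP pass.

#3 stroke→Sf1  (Sf1 (Sf) sets flow on bond)
#5 stroke→Sf2  (source Sf2 imposes f)
#2 stroke→J3  (only one effort-in slot at J3)
#1 stroke→J2  (J2 needs exactly one e-in)
#0 stroke→TF1  (TF1: transformer flips bond 1)
#4 stroke→J1  (only one effort-in slot at J1)

β0 |TF1
β1 |J2
β2 |J3
β3 |Sf1
β4 |J1
β5 |Sf2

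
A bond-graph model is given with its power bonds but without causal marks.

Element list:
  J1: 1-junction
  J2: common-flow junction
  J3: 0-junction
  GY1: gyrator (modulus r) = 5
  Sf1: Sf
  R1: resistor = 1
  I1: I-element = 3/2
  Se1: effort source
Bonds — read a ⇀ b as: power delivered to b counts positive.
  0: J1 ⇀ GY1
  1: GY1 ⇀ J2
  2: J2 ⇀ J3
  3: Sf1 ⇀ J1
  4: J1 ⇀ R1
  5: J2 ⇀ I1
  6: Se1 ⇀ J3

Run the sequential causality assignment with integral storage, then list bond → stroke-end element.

bond 0 stroke at J1
bond 1 stroke at J2
bond 2 stroke at J2
bond 3 stroke at Sf1
bond 4 stroke at J1
bond 5 stroke at I1
bond 6 stroke at J3

bond 3 →Sf1  (Sf1 fixes flow; stroke at Sf1)
bond 6 →J3  (Se1: effort source, stroke at far end)
bond 0 →J1  (common-f at J1 fixed by 3)
bond 4 →J1  (J1 flow already set via bond 3)
bond 2 →J2  (0-jn J3 has e-setter on 6)
bond 1 →J2  (through GY1, causality inverts; strokes same side of GY1)
bond 5 →I1  (J2: last free bond brings flow in)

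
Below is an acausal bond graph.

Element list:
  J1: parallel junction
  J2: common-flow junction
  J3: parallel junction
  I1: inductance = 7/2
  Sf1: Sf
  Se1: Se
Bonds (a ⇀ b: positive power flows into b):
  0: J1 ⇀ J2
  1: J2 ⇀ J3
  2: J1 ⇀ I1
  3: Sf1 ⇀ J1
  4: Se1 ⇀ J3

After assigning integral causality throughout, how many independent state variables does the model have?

β3 stroke→Sf1  (Sf1 fixes flow; stroke at Sf1)
β4 stroke→J3  (source Se1 imposes e)
β1 stroke→J2  (J3 effort already set via bond 4)
β0 stroke→J1  (J2 needs exactly one f-in)
β2 stroke→I1  (J1: bond 0 brought effort, rest push out)

1  (I1 all integral)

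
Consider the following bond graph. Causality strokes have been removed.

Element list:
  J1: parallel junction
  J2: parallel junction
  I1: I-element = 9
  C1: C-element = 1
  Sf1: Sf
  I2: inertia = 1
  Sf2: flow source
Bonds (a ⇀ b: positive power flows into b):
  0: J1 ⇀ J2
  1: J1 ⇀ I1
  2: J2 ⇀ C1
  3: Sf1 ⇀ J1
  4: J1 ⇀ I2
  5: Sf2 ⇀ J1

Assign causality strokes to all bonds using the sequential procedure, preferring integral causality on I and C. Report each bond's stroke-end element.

#3 →Sf1  (Sf1: flow source, stroke at near end)
#5 →Sf2  (Sf2 fixes flow; stroke at Sf2)
#1 →I1  (I1: I, integral causality)
#2 →J2  (C1 integral (e out))
#0 →J1  (0-jn J2 has e-setter on 2)
#4 →I2  (common-e at J1 fixed by 0)

b0 |J1
b1 |I1
b2 |J2
b3 |Sf1
b4 |I2
b5 |Sf2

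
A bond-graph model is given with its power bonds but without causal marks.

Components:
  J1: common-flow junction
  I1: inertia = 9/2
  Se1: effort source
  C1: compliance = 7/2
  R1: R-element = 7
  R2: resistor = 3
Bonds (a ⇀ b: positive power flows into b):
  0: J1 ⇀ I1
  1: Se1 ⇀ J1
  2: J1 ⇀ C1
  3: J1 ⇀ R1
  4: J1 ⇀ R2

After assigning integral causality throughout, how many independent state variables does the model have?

b1 stroke at J1  (Se1 (Se) sets effort on bond)
b0 stroke at I1  (I1 outputs flow p/I1)
b2 stroke at J1  (common-f at J1 fixed by 0)
b3 stroke at J1  (J1 flow already set via bond 0)
b4 stroke at J1  (common-f at J1 fixed by 0)

2  (C1, I1 all integral)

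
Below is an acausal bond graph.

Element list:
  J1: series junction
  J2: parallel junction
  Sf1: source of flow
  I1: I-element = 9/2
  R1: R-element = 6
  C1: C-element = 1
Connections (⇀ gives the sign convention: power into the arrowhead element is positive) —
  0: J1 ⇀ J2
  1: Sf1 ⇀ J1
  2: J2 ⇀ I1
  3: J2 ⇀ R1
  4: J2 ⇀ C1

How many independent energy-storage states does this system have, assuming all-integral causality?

bond 1 stroke at Sf1  (Sf1 (Sf) sets flow on bond)
bond 0 stroke at J1  (1-jn J1 has f-setter on 1)
bond 2 stroke at I1  (I1 outputs flow p/I1)
bond 4 stroke at J2  (C1 integral (e out))
bond 3 stroke at R1  (common-e at J2 fixed by 4)

2  (C1, I1 all integral)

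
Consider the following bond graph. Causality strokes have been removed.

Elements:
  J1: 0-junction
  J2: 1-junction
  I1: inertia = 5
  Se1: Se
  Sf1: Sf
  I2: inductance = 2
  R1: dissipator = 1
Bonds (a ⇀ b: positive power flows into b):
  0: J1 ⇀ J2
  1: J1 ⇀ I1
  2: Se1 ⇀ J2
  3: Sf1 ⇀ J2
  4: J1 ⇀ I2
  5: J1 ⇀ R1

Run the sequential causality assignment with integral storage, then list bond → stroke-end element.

bond 0 |J2
bond 1 |I1
bond 2 |J2
bond 3 |Sf1
bond 4 |I2
bond 5 |J1

β2 stroke at J2  (Se1 fixes effort; stroke away)
β3 stroke at Sf1  (source Sf1 imposes f)
β0 stroke at J2  (J2 flow already set via bond 3)
β1 stroke at I1  (I1 integral (f out))
β4 stroke at I2  (I2 integral (f out))
β5 stroke at J1  (only one effort-in slot at J1)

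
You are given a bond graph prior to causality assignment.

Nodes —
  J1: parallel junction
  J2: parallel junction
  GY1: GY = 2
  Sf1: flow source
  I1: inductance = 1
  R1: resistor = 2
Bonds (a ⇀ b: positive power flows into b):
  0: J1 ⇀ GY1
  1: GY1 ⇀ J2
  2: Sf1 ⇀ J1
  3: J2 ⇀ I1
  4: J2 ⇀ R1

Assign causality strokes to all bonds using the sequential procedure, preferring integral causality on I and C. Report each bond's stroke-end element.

b0 stroke→J1
b1 stroke→J2
b2 stroke→Sf1
b3 stroke→I1
b4 stroke→R1

bond 2 stroke at Sf1  (source Sf1 imposes f)
bond 0 stroke at J1  (J1 needs exactly one e-in)
bond 1 stroke at J2  (GY1 both-in/both-out from 0)
bond 3 stroke at I1  (0-jn J2 has e-setter on 1)
bond 4 stroke at R1  (0-jn J2 has e-setter on 1)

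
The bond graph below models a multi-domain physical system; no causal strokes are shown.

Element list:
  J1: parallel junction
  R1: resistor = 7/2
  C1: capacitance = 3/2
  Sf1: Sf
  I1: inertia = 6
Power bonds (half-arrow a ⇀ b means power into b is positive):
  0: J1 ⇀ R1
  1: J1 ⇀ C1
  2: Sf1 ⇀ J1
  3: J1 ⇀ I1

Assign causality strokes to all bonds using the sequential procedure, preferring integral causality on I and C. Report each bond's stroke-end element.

#0 →R1
#1 →J1
#2 →Sf1
#3 →I1

#2 stroke at Sf1  (Sf1 fixes flow; stroke at Sf1)
#1 stroke at J1  (C1: C, integral causality)
#0 stroke at R1  (common-e at J1 fixed by 1)
#3 stroke at I1  (J1: bond 1 brought effort, rest push out)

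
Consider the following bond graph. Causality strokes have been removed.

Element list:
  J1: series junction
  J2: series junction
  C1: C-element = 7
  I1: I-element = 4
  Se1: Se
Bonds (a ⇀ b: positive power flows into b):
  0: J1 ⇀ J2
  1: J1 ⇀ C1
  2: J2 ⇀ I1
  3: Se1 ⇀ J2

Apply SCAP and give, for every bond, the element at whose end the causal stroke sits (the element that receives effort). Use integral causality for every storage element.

#0 stroke at J2
#1 stroke at J1
#2 stroke at I1
#3 stroke at J2

β3 |J2  (Se1: effort source, stroke at far end)
β1 |J1  (prefer integral on C1)
β0 |J2  (J1 needs exactly one f-in)
β2 |I1  (J2 needs exactly one f-in)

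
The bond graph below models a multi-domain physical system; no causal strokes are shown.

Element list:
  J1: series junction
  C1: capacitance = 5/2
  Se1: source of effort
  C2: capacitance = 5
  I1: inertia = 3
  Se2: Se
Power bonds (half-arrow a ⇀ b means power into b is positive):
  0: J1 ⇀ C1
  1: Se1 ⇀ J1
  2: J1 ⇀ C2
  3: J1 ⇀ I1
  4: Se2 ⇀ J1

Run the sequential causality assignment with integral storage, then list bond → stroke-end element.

b0 →J1
b1 →J1
b2 →J1
b3 →I1
b4 →J1

b1 |J1  (Se1: effort source, stroke at far end)
b4 |J1  (source Se2 imposes e)
b0 |J1  (C1 outputs effort q/C1)
b2 |J1  (C2: C, integral causality)
b3 |I1  (only one flow-in slot at J1)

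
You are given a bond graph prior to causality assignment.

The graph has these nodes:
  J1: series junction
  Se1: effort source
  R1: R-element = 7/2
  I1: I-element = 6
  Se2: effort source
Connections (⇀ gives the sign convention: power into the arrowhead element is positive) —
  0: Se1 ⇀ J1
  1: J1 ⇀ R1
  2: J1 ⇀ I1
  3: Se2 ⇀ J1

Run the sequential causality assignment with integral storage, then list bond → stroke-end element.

b0 stroke→J1  (Se1: effort source, stroke at far end)
b3 stroke→J1  (Se2 (Se) sets effort on bond)
b2 stroke→I1  (I1 integral (f out))
b1 stroke→J1  (1-jn J1 has f-setter on 2)

#0 |J1
#1 |J1
#2 |I1
#3 |J1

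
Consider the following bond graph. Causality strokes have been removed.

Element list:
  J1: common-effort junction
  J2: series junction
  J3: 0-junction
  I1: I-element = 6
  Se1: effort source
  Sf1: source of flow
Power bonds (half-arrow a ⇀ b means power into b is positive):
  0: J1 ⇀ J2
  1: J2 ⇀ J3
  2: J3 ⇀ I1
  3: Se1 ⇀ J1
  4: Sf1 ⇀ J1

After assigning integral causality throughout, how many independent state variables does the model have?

1  (I1 all integral)

b3 |J1  (Se1 fixes effort; stroke away)
b4 |Sf1  (Sf1: flow source, stroke at near end)
b0 |J2  (J1 effort already set via bond 3)
b1 |J3  (J2: last free bond brings flow in)
b2 |I1  (common-e at J3 fixed by 1)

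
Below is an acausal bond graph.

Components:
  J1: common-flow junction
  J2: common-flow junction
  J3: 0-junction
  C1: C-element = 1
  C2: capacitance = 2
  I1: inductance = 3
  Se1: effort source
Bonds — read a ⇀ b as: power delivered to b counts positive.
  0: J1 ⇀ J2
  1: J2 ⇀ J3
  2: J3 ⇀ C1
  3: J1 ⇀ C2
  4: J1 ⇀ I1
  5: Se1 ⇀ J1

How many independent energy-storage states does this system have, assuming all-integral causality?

b5 →J1  (source Se1 imposes e)
b2 →J3  (C1: C, integral causality)
b1 →J2  (J3 effort already set via bond 2)
b0 →J1  (only one flow-in slot at J2)
b3 →J1  (C2: C, integral causality)
b4 →I1  (only one flow-in slot at J1)

3  (C1, C2, I1 all integral)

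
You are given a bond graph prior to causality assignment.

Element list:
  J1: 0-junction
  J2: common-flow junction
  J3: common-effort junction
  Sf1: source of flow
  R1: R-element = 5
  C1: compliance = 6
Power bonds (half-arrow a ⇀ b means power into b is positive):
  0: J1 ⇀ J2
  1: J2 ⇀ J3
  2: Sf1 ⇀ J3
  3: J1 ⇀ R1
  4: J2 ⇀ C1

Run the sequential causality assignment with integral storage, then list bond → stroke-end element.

#2 stroke at Sf1  (Sf1: flow source, stroke at near end)
#1 stroke at J3  (J3 needs exactly one e-in)
#0 stroke at J2  (common-f at J2 fixed by 1)
#4 stroke at J2  (J2 flow already set via bond 1)
#3 stroke at J1  (J1: last free bond brings effort in)

β0 stroke at J2
β1 stroke at J3
β2 stroke at Sf1
β3 stroke at J1
β4 stroke at J2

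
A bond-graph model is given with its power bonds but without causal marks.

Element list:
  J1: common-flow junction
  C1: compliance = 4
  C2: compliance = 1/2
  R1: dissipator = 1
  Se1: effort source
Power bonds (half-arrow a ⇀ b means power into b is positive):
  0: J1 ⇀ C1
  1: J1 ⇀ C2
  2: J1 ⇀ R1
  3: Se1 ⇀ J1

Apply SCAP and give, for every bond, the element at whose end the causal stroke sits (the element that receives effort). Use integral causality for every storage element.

#0 |J1
#1 |J1
#2 |R1
#3 |J1

bond 3 stroke→J1  (Se1: effort source, stroke at far end)
bond 0 stroke→J1  (C1: C, integral causality)
bond 1 stroke→J1  (prefer integral on C2)
bond 2 stroke→R1  (only one flow-in slot at J1)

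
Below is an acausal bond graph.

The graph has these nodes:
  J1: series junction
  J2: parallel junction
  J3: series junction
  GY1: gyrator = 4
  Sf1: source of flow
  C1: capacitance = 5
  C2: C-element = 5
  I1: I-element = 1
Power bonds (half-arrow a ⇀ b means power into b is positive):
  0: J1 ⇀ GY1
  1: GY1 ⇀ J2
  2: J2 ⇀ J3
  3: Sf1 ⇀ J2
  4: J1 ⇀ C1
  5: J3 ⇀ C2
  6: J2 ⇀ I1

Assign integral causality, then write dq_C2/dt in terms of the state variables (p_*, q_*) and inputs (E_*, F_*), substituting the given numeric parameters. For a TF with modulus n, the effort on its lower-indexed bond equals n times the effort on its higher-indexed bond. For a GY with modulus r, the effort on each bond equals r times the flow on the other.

bond 3 |Sf1  (Sf1: flow source, stroke at near end)
bond 4 |J1  (C1 outputs effort q/C1)
bond 0 |GY1  (J1: last free bond brings flow in)
bond 1 |GY1  (GY1 both-in/both-out from 0)
bond 5 |J3  (C2 outputs effort q/C2)
bond 2 |J2  (only one flow-in slot at J3)
bond 6 |I1  (0-jn J2 has e-setter on 2)

dq_C2/dt = F_Sf1 - p_I1 - q_C1/20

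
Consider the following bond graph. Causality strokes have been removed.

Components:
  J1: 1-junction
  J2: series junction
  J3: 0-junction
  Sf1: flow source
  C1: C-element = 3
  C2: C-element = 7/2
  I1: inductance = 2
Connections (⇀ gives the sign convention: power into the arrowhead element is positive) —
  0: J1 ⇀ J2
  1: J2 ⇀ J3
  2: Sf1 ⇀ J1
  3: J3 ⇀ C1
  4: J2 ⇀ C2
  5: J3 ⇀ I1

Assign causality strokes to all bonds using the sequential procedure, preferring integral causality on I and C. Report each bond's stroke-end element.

β2 →Sf1  (source Sf1 imposes f)
β0 →J1  (J1 flow already set via bond 2)
β1 →J2  (J2 flow already set via bond 0)
β4 →J2  (J2: bond 0 brought flow, rest push out)
β3 →J3  (C1: C, integral causality)
β5 →I1  (common-e at J3 fixed by 3)

b0 stroke at J1
b1 stroke at J2
b2 stroke at Sf1
b3 stroke at J3
b4 stroke at J2
b5 stroke at I1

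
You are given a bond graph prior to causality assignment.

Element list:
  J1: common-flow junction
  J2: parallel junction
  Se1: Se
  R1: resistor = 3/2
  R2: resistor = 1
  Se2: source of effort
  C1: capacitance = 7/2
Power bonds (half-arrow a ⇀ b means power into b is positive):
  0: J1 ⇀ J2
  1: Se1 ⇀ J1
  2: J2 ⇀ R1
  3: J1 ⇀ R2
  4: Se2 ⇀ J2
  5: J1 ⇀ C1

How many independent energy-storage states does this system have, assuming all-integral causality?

b1 stroke→J1  (Se1 (Se) sets effort on bond)
b4 stroke→J2  (Se2 (Se) sets effort on bond)
b0 stroke→J1  (J2 effort already set via bond 4)
b2 stroke→R1  (J2: bond 4 brought effort, rest push out)
b5 stroke→J1  (C1 integral (e out))
b3 stroke→R2  (closing 1-jn rule on J1)

1  (C1 all integral)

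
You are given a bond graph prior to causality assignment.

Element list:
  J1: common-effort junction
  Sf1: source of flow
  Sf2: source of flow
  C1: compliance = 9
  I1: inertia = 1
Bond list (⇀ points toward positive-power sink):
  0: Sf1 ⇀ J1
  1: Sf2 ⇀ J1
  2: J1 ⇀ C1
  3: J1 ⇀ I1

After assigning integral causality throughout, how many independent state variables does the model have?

#0 |Sf1  (Sf1 (Sf) sets flow on bond)
#1 |Sf2  (Sf2: flow source, stroke at near end)
#2 |J1  (C1: C, integral causality)
#3 |I1  (0-jn J1 has e-setter on 2)

2  (C1, I1 all integral)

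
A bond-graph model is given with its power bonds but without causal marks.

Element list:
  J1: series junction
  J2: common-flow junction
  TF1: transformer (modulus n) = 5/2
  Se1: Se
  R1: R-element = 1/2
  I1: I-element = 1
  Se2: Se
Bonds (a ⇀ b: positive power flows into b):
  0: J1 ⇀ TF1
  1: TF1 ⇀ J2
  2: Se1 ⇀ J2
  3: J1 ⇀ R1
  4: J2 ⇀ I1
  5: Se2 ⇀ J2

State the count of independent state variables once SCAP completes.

1  (I1 all integral)

b2 stroke→J2  (source Se1 imposes e)
b5 stroke→J2  (source Se2 imposes e)
b4 stroke→I1  (I1 integral (f out))
b1 stroke→J2  (J2 flow already set via bond 4)
b0 stroke→TF1  (through TF1, causality passes straight; one stroke at TF1)
b3 stroke→J1  (J1 flow already set via bond 0)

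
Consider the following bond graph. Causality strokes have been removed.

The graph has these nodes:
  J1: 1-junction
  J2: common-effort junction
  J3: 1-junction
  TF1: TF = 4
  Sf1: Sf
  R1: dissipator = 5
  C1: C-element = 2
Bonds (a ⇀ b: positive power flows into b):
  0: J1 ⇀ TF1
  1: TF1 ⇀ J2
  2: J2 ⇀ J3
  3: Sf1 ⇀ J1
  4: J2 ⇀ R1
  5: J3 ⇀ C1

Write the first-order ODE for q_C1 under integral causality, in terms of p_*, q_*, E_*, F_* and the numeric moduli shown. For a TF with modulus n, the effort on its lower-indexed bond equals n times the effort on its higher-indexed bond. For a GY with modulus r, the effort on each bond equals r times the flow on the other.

bond 3 →Sf1  (Sf1 fixes flow; stroke at Sf1)
bond 0 →J1  (J1 flow already set via bond 3)
bond 1 →TF1  (TF1 one-in-one-out from 0)
bond 5 →J3  (C1 integral (e out))
bond 2 →J2  (J3: last free bond brings flow in)
bond 4 →R1  (J2: bond 2 brought effort, rest push out)

dq_C1/dt = 4*F_Sf1 - q_C1/10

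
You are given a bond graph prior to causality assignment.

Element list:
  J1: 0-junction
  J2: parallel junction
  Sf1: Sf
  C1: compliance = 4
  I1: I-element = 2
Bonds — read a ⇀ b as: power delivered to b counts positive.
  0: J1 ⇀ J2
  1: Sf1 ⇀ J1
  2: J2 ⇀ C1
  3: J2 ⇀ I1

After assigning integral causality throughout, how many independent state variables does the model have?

2  (C1, I1 all integral)

#1 →Sf1  (Sf1: flow source, stroke at near end)
#0 →J1  (J1 needs exactly one e-in)
#2 →J2  (C1 integral (e out))
#3 →I1  (common-e at J2 fixed by 2)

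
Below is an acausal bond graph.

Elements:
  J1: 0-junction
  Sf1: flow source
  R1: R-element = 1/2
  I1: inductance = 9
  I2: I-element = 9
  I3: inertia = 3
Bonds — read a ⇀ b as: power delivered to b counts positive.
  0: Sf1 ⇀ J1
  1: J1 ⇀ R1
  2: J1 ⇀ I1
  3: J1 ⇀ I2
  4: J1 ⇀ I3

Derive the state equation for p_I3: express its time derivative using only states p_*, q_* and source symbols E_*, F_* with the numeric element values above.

#0 →Sf1  (Sf1 (Sf) sets flow on bond)
#2 →I1  (prefer integral on I1)
#3 →I2  (I2: I, integral causality)
#4 →I3  (I3 outputs flow p/I3)
#1 →J1  (J1: last free bond brings effort in)

dp_I3/dt = F_Sf1/2 - p_I1/18 - p_I2/18 - p_I3/6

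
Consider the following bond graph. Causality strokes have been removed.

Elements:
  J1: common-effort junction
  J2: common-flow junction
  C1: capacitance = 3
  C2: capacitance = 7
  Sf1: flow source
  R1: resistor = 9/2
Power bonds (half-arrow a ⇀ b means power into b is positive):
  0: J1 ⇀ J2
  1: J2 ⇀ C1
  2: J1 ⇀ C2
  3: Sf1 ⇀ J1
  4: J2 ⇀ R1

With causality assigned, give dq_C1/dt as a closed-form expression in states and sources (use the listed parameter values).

dq_C1/dt = -2*q_C1/27 + 2*q_C2/63

β3 stroke at Sf1  (Sf1 fixes flow; stroke at Sf1)
β1 stroke at J2  (C1 outputs effort q/C1)
β2 stroke at J1  (C2 integral (e out))
β0 stroke at J2  (common-e at J1 fixed by 2)
β4 stroke at R1  (only one flow-in slot at J2)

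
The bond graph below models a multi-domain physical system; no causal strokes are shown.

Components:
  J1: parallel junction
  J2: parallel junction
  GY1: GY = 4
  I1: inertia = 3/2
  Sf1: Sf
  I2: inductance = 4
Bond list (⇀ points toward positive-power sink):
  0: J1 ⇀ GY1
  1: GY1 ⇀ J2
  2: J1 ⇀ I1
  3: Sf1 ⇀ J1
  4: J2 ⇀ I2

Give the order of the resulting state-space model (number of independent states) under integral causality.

b3 stroke at Sf1  (source Sf1 imposes f)
b2 stroke at I1  (prefer integral on I1)
b0 stroke at J1  (closing 0-jn rule on J1)
b1 stroke at J2  (through GY1, causality inverts; strokes same side of GY1)
b4 stroke at I2  (J2: bond 1 brought effort, rest push out)

2  (I1, I2 all integral)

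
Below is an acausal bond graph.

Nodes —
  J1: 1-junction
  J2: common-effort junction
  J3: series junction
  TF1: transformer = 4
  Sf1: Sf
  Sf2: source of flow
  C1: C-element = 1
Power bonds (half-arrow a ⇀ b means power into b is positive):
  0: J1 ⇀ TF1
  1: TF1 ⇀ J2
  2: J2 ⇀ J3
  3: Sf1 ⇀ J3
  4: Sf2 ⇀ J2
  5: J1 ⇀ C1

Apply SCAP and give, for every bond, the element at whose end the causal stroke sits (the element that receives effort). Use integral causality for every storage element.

#0 stroke at TF1
#1 stroke at J2
#2 stroke at J3
#3 stroke at Sf1
#4 stroke at Sf2
#5 stroke at J1

b3 →Sf1  (source Sf1 imposes f)
b4 →Sf2  (source Sf2 imposes f)
b2 →J3  (common-f at J3 fixed by 3)
b1 →J2  (J2: last free bond brings effort in)
b0 →TF1  (TF1 one-in-one-out from 1)
b5 →J1  (J1 flow already set via bond 0)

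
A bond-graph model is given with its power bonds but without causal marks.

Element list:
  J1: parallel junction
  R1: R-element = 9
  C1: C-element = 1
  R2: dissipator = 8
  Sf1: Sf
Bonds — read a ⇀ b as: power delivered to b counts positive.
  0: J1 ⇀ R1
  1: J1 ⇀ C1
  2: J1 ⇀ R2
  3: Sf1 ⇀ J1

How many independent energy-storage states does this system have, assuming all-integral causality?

#3 stroke at Sf1  (source Sf1 imposes f)
#1 stroke at J1  (C1 outputs effort q/C1)
#0 stroke at R1  (J1 effort already set via bond 1)
#2 stroke at R2  (0-jn J1 has e-setter on 1)

1  (C1 all integral)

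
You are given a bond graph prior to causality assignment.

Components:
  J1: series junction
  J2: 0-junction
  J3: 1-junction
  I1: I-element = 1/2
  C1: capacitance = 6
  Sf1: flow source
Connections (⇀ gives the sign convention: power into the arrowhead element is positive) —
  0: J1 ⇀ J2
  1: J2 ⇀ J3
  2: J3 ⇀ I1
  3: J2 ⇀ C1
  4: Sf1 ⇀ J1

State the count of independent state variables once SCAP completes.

β4 stroke at Sf1  (Sf1 (Sf) sets flow on bond)
β0 stroke at J1  (J1: bond 4 brought flow, rest push out)
β2 stroke at I1  (I1 outputs flow p/I1)
β1 stroke at J3  (1-jn J3 has f-setter on 2)
β3 stroke at J2  (only one effort-in slot at J2)

2  (C1, I1 all integral)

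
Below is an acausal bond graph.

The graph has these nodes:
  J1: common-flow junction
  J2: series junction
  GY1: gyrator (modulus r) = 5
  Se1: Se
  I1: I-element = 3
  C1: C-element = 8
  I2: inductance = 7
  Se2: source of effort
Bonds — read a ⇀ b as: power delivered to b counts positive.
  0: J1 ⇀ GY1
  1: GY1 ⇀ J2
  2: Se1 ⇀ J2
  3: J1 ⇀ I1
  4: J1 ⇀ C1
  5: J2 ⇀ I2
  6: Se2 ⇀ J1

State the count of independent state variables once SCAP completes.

β2 →J2  (Se1: effort source, stroke at far end)
β6 →J1  (Se2 (Se) sets effort on bond)
β3 →I1  (I1 integral (f out))
β0 →J1  (common-f at J1 fixed by 3)
β4 →J1  (1-jn J1 has f-setter on 3)
β1 →J2  (GY1: gyrator matches bond 0)
β5 →I2  (only one flow-in slot at J2)

3  (C1, I1, I2 all integral)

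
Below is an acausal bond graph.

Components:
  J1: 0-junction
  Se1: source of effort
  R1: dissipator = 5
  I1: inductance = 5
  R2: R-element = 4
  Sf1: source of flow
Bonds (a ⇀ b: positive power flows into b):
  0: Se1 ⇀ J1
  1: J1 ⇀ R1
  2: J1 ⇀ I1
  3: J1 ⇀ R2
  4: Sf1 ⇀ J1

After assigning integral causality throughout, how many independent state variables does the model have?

b0 stroke→J1  (source Se1 imposes e)
b4 stroke→Sf1  (Sf1 (Sf) sets flow on bond)
b1 stroke→R1  (common-e at J1 fixed by 0)
b2 stroke→I1  (0-jn J1 has e-setter on 0)
b3 stroke→R2  (J1 effort already set via bond 0)

1  (I1 all integral)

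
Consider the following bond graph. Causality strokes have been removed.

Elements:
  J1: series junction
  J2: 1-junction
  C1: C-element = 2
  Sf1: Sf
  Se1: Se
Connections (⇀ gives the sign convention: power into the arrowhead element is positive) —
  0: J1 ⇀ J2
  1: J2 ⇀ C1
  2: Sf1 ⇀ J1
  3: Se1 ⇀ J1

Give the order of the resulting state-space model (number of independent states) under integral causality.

#2 stroke→Sf1  (Sf1: flow source, stroke at near end)
#3 stroke→J1  (source Se1 imposes e)
#0 stroke→J1  (common-f at J1 fixed by 2)
#1 stroke→J2  (J2 flow already set via bond 0)

1  (C1 all integral)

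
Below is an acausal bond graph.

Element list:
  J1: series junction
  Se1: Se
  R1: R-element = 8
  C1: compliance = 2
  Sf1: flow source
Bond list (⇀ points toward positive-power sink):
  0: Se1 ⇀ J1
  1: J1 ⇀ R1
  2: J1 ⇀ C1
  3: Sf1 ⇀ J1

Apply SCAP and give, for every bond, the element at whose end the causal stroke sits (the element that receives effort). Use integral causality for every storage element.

β0 stroke→J1  (Se1 fixes effort; stroke away)
β3 stroke→Sf1  (Sf1 (Sf) sets flow on bond)
β1 stroke→J1  (common-f at J1 fixed by 3)
β2 stroke→J1  (J1: bond 3 brought flow, rest push out)

β0 stroke→J1
β1 stroke→J1
β2 stroke→J1
β3 stroke→Sf1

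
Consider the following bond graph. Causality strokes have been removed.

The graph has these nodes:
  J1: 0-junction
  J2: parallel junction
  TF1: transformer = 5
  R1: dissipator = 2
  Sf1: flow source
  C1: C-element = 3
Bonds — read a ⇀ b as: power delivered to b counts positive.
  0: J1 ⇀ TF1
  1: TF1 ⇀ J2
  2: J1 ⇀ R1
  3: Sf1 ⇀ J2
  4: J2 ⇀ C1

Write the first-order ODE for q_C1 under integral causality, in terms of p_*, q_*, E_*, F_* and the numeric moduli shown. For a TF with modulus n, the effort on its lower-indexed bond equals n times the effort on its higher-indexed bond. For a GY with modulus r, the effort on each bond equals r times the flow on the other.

bond 3 stroke→Sf1  (source Sf1 imposes f)
bond 4 stroke→J2  (C1 integral (e out))
bond 1 stroke→TF1  (J2 effort already set via bond 4)
bond 0 stroke→J1  (TF TF1: opposite of bond 1)
bond 2 stroke→R1  (common-e at J1 fixed by 0)

dq_C1/dt = F_Sf1 - 25*q_C1/6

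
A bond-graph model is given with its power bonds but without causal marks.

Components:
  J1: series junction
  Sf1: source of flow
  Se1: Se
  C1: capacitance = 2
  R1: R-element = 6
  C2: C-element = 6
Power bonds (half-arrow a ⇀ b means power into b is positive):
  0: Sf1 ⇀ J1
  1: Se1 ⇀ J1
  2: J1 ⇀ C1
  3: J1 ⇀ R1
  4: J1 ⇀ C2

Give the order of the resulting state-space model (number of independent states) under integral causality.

b0 stroke at Sf1  (source Sf1 imposes f)
b1 stroke at J1  (Se1 (Se) sets effort on bond)
b2 stroke at J1  (1-jn J1 has f-setter on 0)
b3 stroke at J1  (1-jn J1 has f-setter on 0)
b4 stroke at J1  (1-jn J1 has f-setter on 0)

2  (C1, C2 all integral)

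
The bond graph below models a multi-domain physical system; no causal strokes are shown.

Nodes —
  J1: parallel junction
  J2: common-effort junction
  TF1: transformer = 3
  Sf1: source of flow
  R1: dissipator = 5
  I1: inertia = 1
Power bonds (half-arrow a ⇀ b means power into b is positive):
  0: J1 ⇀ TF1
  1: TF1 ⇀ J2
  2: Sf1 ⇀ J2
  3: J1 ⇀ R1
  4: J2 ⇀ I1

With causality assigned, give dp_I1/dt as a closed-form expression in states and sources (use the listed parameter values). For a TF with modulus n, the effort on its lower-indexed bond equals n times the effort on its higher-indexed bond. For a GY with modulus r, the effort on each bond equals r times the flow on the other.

β2 →Sf1  (Sf1 fixes flow; stroke at Sf1)
β4 →I1  (I1 outputs flow p/I1)
β1 →J2  (only one effort-in slot at J2)
β0 →TF1  (through TF1, causality passes straight; one stroke at TF1)
β3 →J1  (J1 needs exactly one e-in)

dp_I1/dt = 5*F_Sf1/9 - 5*p_I1/9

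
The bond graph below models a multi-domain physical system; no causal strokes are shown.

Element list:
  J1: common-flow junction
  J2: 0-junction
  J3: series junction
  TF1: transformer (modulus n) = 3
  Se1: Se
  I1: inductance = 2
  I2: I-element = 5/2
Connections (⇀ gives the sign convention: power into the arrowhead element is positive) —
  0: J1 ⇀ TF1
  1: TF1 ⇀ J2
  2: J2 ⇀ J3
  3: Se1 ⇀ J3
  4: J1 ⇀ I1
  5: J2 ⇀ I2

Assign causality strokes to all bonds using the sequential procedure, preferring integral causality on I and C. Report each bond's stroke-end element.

β3 →J3  (Se1 fixes effort; stroke away)
β2 →J2  (J3: last free bond brings flow in)
β1 →TF1  (common-e at J2 fixed by 2)
β5 →I2  (common-e at J2 fixed by 2)
β0 →J1  (TF1: transformer flips bond 1)
β4 →I1  (only one flow-in slot at J1)

bond 0 →J1
bond 1 →TF1
bond 2 →J2
bond 3 →J3
bond 4 →I1
bond 5 →I2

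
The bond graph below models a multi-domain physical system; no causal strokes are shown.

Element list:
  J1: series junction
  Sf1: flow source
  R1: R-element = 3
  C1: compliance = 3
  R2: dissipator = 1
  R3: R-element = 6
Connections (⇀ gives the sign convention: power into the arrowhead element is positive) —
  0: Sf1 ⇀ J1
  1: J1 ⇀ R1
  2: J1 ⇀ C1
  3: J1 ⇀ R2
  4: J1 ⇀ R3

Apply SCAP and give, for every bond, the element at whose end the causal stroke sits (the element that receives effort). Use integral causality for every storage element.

bond 0 |Sf1  (Sf1: flow source, stroke at near end)
bond 1 |J1  (common-f at J1 fixed by 0)
bond 2 |J1  (common-f at J1 fixed by 0)
bond 3 |J1  (common-f at J1 fixed by 0)
bond 4 |J1  (J1 flow already set via bond 0)

#0 stroke→Sf1
#1 stroke→J1
#2 stroke→J1
#3 stroke→J1
#4 stroke→J1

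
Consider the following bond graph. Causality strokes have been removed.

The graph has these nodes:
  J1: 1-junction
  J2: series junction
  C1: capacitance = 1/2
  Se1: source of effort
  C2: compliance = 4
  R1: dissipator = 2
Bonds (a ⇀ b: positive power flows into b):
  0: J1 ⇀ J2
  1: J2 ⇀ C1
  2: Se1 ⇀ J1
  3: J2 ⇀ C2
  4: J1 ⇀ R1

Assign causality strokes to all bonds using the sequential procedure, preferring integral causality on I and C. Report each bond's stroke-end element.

β2 →J1  (Se1 fixes effort; stroke away)
β1 →J2  (prefer integral on C1)
β3 →J2  (prefer integral on C2)
β0 →J1  (closing 1-jn rule on J2)
β4 →R1  (only one flow-in slot at J1)

#0 stroke→J1
#1 stroke→J2
#2 stroke→J1
#3 stroke→J2
#4 stroke→R1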